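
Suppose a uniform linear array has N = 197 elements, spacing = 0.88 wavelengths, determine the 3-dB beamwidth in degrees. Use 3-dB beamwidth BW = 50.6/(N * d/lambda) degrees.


0.29 deg


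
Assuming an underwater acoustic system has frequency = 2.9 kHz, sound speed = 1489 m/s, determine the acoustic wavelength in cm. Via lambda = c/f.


51.34 cm


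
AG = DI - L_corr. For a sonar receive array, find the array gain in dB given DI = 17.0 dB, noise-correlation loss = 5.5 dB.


AG = DI - L_corr = 17.0 - 5.5 = 11.5

11.5 dB


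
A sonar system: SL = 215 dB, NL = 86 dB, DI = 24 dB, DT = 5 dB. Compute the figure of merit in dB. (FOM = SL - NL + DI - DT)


FOM = SL - NL + DI - DT = 215 - 86 + 24 - 5 = 148

148 dB


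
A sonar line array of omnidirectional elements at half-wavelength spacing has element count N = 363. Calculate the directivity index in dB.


DI = 10*log10(363) = 25.6

25.6 dB


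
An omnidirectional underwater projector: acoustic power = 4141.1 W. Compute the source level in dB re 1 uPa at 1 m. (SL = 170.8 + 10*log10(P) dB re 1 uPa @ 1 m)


SL = 170.8 + 10*log10(4141.1) = 170.8 + 36.17 = 206.97

206.97 dB


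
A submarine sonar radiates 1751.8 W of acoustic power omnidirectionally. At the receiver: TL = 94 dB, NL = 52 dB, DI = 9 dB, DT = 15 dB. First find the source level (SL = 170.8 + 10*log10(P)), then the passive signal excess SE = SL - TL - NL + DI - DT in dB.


Step 1: SL = 170.8 + 10*log10(1751.8) = 203.23 dB
Step 2: SE = SL - TL - NL + DI - DT = 203.23 - 94 - 52 + 9 - 15 = 51.23

51.23 dB


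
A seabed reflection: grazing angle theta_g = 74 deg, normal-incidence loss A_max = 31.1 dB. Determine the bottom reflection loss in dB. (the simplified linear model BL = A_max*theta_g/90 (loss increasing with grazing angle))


BL = A_max * theta_g / 90 = 31.1 * 74 / 90 = 25.57

25.57 dB


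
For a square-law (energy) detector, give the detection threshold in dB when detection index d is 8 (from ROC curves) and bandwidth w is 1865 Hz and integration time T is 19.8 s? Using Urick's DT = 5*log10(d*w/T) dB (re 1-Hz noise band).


DT = 5*log10(d*w/T) = 5*log10(8 * 1865 / 19.8) = 5*log10(753.54) = 14.39

14.39 dB


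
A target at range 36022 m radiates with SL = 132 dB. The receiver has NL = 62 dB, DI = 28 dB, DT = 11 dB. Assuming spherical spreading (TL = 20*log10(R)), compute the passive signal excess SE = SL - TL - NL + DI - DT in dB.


-4.13 dB


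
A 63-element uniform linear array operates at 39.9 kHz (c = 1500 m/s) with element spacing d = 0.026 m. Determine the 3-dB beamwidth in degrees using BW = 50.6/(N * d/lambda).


Step 1: lambda = 1500/39900 = 0.03759 m
Step 2: d/lambda = 0.026/0.03759 = 0.6917
Step 3: BW = 50.6/(N * d/lambda) = 50.6/(63 * 0.6917) = 1.16

1.16 deg


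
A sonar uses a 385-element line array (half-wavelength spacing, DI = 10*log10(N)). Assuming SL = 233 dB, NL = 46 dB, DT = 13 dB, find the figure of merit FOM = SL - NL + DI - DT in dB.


Step 1: DI = 10*log10(385) = 25.85 dB
Step 2: FOM = SL - NL + DI - DT = 233 - 46 + 25.85 - 13 = 199.85

199.85 dB


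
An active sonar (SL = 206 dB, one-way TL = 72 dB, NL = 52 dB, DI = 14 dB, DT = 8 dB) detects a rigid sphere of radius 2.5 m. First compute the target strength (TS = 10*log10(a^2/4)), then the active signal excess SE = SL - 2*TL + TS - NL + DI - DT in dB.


Step 1: TS = 10*log10(2.5^2/4) = 1.94 dB
Step 2: SE = SL - 2*TL + TS - NL + DI - DT = 206 - 2*72 + (1.94) - 52 + 14 - 8 = 17.94

17.94 dB


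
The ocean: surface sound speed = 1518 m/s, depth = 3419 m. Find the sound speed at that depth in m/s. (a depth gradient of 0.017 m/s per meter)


c = 1518 + 0.017 * 3419 = 1576.123

1576.123 m/s


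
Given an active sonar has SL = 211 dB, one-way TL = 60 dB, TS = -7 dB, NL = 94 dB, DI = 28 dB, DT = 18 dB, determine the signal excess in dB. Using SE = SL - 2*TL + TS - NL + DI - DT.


0 dB


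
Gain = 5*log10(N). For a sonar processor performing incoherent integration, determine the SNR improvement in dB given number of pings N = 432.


Gain = 5*log10(432) = 13.18

13.18 dB


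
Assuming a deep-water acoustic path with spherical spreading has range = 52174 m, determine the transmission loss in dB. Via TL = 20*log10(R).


TL = 20*log10(52174) = 94.35

94.35 dB


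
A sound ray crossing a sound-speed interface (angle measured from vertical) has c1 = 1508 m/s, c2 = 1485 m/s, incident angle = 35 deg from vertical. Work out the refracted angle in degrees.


34.39 deg


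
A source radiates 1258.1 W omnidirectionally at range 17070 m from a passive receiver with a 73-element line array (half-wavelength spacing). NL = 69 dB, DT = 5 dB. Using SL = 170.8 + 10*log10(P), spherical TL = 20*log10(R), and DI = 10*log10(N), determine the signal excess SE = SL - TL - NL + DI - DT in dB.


61.79 dB


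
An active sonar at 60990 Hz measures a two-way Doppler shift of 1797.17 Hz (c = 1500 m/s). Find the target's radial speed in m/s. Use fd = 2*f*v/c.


From fd = 2*f*v/c, v = c*fd/(2*f) = 1500 * 1797.17 / (2*60990) = 22.1

22.1 m/s


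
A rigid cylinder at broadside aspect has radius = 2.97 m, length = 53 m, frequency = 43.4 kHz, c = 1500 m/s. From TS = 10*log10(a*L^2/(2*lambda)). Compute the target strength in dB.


50.82 dB


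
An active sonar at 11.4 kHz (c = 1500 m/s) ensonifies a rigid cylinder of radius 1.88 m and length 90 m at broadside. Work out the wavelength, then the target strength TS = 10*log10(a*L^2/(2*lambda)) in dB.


Step 1: lambda = c/f = 1500/11400 = 0.13158 m
Step 2: TS = 10*log10(a*L^2/(2*lambda)) = 10*log10(1.88*90^2/(2*0.13158)) = 47.62

47.62 dB


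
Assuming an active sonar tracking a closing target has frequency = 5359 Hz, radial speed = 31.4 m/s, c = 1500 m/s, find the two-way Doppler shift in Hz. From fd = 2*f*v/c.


224.36 Hz


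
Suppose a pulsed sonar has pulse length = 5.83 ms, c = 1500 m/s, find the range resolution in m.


dR = c*tau/2 = 1500 * 5.83e-3 / 2 = 4.3725

4.3725 m


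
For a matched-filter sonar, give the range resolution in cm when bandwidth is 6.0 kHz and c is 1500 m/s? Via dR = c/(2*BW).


dR = c/(2*BW) = 1500 / (2 * 6.0e3) = 0.125 m = 12.5 cm

12.5 cm


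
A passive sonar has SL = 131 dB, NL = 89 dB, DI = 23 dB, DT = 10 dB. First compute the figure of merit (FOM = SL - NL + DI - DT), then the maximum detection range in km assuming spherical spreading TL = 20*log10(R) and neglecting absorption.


Step 1: FOM = SL - NL + DI - DT = 131 - 89 + 23 - 10 = 55 dB
Step 2: at max range FOM = TL = 20*log10(R), so R = 10^(55/20) = 562.34 m = 0.56 km

0.56 km


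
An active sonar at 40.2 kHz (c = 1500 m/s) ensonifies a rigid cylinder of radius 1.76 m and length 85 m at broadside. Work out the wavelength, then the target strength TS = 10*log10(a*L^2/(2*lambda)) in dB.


Step 1: lambda = c/f = 1500/40200 = 0.03731 m
Step 2: TS = 10*log10(a*L^2/(2*lambda)) = 10*log10(1.76*85^2/(2*0.03731)) = 52.31

52.31 dB


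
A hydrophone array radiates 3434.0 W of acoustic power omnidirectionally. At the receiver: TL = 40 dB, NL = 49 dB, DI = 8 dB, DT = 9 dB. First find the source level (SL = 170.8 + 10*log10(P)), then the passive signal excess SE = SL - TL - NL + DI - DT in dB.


Step 1: SL = 170.8 + 10*log10(3434.0) = 206.16 dB
Step 2: SE = SL - TL - NL + DI - DT = 206.16 - 40 - 49 + 8 - 9 = 116.16

116.16 dB


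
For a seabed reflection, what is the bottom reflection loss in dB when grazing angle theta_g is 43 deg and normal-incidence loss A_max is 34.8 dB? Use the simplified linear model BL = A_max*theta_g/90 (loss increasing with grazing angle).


BL = A_max * theta_g / 90 = 34.8 * 43 / 90 = 16.63

16.63 dB


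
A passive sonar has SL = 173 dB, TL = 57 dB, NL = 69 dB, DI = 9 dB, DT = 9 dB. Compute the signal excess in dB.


SE = SL - TL - NL + DI - DT = 173 - 57 - 69 + 9 - 9 = 47

47 dB


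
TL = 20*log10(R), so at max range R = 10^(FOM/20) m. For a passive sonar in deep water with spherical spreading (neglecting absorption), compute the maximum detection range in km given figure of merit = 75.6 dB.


At max range FOM = TL, so 20*log10(R) = 75.6
R = 10^(75.6/20) = 6025.6 m = 6.03 km

6.03 km


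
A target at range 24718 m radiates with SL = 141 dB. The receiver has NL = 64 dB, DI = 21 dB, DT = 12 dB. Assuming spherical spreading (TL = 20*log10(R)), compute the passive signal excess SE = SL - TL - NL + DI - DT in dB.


Step 1: TL = 20*log10(24718) = 87.86 dB
Step 2: SE = 141 - 87.86 - 64 + 21 - 12 = -1.86

-1.86 dB


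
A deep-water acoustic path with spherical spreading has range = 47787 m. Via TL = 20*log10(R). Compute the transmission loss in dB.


TL = 20*log10(47787) = 93.59

93.59 dB


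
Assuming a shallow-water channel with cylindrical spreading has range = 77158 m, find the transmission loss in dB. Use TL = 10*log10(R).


TL = 10*log10(77158) = 48.87

48.87 dB


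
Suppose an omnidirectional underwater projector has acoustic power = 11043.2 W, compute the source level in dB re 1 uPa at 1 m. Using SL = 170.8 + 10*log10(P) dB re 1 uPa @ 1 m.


SL = 170.8 + 10*log10(11043.2) = 170.8 + 40.43 = 211.23

211.23 dB


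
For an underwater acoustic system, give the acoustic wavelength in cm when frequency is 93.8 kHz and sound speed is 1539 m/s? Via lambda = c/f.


lambda = c/f = 1539 / 93800 = 0.0164 m = 1.64 cm

1.64 cm


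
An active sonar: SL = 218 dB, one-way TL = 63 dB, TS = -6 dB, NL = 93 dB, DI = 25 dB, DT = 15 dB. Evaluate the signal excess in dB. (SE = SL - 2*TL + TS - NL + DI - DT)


SE = SL - 2*TL + TS - NL + DI - DT = 218 - 2*63 + (-6) - 93 + 25 - 15 = 3

3 dB


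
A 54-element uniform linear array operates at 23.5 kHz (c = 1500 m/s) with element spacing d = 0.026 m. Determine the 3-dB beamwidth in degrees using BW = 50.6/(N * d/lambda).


Step 1: lambda = 1500/23500 = 0.06383 m
Step 2: d/lambda = 0.026/0.06383 = 0.4073
Step 3: BW = 50.6/(N * d/lambda) = 50.6/(54 * 0.4073) = 2.3

2.3 deg


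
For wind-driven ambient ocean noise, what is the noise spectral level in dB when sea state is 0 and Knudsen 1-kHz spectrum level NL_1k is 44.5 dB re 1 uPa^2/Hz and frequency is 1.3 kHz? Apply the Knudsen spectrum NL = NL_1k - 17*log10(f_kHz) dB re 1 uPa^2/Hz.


NL = NL_1k - 17*log10(f_kHz) = 44.5 - 17*log10(1.3) = 44.5 - (1.94) = 42.56

42.56 dB


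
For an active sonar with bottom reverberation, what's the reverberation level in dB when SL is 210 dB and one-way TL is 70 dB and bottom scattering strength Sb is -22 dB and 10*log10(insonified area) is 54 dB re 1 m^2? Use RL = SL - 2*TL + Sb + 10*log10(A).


RL = SL - 2*TL + Sb + 10*log10(A) = 210 - 2*70 + (-22) + 54 = 102

102 dB


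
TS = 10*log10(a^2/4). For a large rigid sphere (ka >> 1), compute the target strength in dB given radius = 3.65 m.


5.23 dB


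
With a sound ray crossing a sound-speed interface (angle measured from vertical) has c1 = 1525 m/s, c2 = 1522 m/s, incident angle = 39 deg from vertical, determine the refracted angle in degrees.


38.91 deg


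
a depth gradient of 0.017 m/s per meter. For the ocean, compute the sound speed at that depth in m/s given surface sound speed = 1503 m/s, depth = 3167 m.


c = 1503 + 0.017 * 3167 = 1556.839

1556.839 m/s


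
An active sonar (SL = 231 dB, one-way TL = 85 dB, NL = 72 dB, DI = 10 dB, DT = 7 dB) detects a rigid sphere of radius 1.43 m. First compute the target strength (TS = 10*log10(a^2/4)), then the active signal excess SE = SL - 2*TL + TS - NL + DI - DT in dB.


Step 1: TS = 10*log10(1.43^2/4) = -2.91 dB
Step 2: SE = SL - 2*TL + TS - NL + DI - DT = 231 - 2*85 + (-2.91) - 72 + 10 - 7 = -10.91

-10.91 dB


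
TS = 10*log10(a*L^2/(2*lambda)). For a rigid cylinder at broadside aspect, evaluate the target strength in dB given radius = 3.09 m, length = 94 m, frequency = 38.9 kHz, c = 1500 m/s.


55.49 dB


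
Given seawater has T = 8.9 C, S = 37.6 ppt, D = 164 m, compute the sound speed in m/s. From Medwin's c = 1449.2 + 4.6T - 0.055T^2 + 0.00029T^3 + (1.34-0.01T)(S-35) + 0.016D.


c = 1449.2 + 4.6*8.9 - 0.055*8.9^2 + 0.00029*8.9^3 + (1.34 - 0.01*8.9)*(37.6 - 35) + 0.016*164 = 1491.86

1491.86 m/s


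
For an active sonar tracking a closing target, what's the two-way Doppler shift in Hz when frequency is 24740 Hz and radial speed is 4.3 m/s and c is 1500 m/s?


fd = 2*f*v/c = 2 * 24740 * 4.3 / 1500 = 141.84

141.84 Hz


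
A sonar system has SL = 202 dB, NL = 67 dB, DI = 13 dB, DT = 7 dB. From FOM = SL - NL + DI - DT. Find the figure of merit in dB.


FOM = SL - NL + DI - DT = 202 - 67 + 13 - 7 = 141

141 dB


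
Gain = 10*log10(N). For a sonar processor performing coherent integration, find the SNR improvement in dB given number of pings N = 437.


Gain = 10*log10(437) = 26.4

26.4 dB


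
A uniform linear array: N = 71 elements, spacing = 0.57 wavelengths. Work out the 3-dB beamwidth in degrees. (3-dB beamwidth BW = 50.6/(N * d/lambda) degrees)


BW = 50.6 / (71 * 0.57) = 50.6 / 40.47 = 1.25

1.25 deg


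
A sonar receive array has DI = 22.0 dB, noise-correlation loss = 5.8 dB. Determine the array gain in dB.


16.2 dB


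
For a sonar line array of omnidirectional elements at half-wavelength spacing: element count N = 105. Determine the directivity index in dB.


20.21 dB


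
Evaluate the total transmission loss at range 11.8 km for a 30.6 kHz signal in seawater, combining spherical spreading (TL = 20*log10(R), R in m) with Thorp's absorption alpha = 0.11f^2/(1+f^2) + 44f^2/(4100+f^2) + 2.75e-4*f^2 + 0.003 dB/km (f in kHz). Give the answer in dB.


Step 1 (Thorp): alpha = 0.11*936.36/(1+936.36) + 44*936.36/(4100+936.36) + 2.75e-4*936.36 + 0.003 = 8.5509 dB/km
Step 2: TL_spread = 20*log10(11800) = 81.44 dB
Step 3: TL_abs = alpha*R = 8.5509 * 11.8 = 100.9 dB
Step 4: TL_total = 81.44 + 100.9 = 182.34

182.34 dB


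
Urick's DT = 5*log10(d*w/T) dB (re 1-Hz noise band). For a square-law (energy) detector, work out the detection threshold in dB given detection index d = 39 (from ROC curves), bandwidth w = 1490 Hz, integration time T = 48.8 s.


DT = 5*log10(d*w/T) = 5*log10(39 * 1490 / 48.8) = 5*log10(1190.78) = 15.38

15.38 dB


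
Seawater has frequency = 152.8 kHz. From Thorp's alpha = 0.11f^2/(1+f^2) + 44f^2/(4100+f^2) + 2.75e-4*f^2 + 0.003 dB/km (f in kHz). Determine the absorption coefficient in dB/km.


f^2 = 23347.84
alpha = 0.11*23347.84/(1+23347.84) + 44*23347.84/(4100+23347.84) + 2.75e-4*23347.84 + 0.003 = 43.961

43.961 dB/km


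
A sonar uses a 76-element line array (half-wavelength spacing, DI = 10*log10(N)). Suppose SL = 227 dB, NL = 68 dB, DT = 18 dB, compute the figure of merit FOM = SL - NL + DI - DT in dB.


Step 1: DI = 10*log10(76) = 18.81 dB
Step 2: FOM = SL - NL + DI - DT = 227 - 68 + 18.81 - 18 = 159.81

159.81 dB


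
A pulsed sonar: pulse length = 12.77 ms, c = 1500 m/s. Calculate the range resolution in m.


dR = c*tau/2 = 1500 * 12.77e-3 / 2 = 9.5775

9.5775 m


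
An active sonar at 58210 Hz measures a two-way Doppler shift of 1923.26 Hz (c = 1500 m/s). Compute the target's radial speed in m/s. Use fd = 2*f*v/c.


From fd = 2*f*v/c, v = c*fd/(2*f) = 1500 * 1923.26 / (2*58210) = 24.78

24.78 m/s


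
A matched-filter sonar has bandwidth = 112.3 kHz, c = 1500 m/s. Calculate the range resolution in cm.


dR = c/(2*BW) = 1500 / (2 * 112.3e3) = 0.0067 m = 0.67 cm

0.67 cm


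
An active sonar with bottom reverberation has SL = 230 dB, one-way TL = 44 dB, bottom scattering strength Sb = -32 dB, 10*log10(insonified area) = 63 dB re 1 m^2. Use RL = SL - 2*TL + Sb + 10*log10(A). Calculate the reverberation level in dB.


RL = SL - 2*TL + Sb + 10*log10(A) = 230 - 2*44 + (-32) + 63 = 173

173 dB


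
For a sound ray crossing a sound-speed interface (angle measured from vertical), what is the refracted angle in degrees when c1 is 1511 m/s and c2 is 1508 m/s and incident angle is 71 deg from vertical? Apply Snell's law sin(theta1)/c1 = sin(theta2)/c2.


sin(theta2) = (c2/c1)*sin(theta1) = (1508/1511)*sin(71 deg) = 0.94364
theta2 = arcsin(0.94364) = 70.67

70.67 deg


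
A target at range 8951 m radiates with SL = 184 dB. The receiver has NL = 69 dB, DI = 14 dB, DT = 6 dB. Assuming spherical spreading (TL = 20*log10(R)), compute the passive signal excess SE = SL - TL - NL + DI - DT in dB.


43.96 dB


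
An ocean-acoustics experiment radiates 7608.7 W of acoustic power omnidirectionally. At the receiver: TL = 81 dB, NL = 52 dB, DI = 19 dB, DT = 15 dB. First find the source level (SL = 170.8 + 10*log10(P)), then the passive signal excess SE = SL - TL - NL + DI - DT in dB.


Step 1: SL = 170.8 + 10*log10(7608.7) = 209.61 dB
Step 2: SE = SL - TL - NL + DI - DT = 209.61 - 81 - 52 + 19 - 15 = 80.61

80.61 dB


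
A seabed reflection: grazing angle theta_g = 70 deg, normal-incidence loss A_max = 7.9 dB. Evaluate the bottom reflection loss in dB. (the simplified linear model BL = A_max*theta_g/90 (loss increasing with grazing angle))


BL = A_max * theta_g / 90 = 7.9 * 70 / 90 = 6.14

6.14 dB


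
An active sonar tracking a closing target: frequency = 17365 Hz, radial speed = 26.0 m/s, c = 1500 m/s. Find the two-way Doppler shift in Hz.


fd = 2*f*v/c = 2 * 17365 * 26.0 / 1500 = 601.99

601.99 Hz


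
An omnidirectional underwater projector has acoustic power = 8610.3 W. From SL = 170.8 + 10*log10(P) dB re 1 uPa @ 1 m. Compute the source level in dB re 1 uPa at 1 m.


SL = 170.8 + 10*log10(8610.3) = 170.8 + 39.35 = 210.15

210.15 dB


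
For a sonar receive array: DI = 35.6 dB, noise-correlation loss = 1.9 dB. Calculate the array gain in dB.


33.7 dB


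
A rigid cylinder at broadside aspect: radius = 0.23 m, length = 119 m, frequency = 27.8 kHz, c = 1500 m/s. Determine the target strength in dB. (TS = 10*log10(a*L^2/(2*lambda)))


lambda = 1500/27800 = 0.05396 m
TS = 10*log10(0.23*119^2/(2*0.05396)) = 44.8

44.8 dB


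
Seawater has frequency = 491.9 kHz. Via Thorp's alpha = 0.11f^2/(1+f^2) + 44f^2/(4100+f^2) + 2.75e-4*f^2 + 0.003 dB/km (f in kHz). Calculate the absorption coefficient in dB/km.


f^2 = 241965.61
alpha = 0.11*241965.61/(1+241965.61) + 44*241965.61/(4100+241965.61) + 2.75e-4*241965.61 + 0.003 = 109.92

109.92 dB/km


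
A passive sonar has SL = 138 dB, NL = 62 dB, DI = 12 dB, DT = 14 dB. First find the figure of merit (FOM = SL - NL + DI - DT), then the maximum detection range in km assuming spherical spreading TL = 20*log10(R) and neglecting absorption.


Step 1: FOM = SL - NL + DI - DT = 138 - 62 + 12 - 14 = 74 dB
Step 2: at max range FOM = TL = 20*log10(R), so R = 10^(74/20) = 5011.87 m = 5.01 km

5.01 km


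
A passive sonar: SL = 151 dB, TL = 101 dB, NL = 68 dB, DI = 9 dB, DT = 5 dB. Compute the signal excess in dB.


SE = SL - TL - NL + DI - DT = 151 - 101 - 68 + 9 - 5 = -14

-14 dB


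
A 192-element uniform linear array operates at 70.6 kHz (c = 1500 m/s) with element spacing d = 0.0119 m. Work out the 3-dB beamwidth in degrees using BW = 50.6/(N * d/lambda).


Step 1: lambda = 1500/70600 = 0.02125 m
Step 2: d/lambda = 0.0119/0.02125 = 0.56
Step 3: BW = 50.6/(N * d/lambda) = 50.6/(192 * 0.56) = 0.47

0.47 deg


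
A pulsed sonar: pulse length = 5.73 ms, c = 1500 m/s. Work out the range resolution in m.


dR = c*tau/2 = 1500 * 5.73e-3 / 2 = 4.2975

4.2975 m


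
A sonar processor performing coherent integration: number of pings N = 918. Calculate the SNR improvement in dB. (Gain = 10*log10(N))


29.63 dB


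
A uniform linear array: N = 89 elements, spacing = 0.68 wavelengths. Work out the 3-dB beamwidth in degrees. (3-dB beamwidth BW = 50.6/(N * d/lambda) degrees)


0.84 deg


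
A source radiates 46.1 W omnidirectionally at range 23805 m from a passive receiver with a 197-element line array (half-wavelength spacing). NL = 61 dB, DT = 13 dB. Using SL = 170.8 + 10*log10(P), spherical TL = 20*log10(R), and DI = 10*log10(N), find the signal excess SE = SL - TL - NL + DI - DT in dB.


Step 1: SL = 170.8 + 10*log10(46.1) = 187.44 dB
Step 2: TL = 20*log10(23805) = 87.53 dB
Step 3: DI = 10*log10(197) = 22.94 dB
Step 4: SE = SL - TL - NL + DI - DT = 187.44 - 87.53 - 61 + 22.94 - 13 = 48.85

48.85 dB


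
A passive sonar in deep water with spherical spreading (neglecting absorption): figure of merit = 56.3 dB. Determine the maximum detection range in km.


At max range FOM = TL, so 20*log10(R) = 56.3
R = 10^(56.3/20) = 653.13 m = 0.65 km

0.65 km


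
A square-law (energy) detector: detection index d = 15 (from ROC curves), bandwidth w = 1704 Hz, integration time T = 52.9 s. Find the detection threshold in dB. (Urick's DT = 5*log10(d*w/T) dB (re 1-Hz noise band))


DT = 5*log10(d*w/T) = 5*log10(15 * 1704 / 52.9) = 5*log10(483.18) = 13.42

13.42 dB


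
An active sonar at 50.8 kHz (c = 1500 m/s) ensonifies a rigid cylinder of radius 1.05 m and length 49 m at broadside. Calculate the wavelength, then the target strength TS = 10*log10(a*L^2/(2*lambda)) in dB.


Step 1: lambda = c/f = 1500/50800 = 0.02953 m
Step 2: TS = 10*log10(a*L^2/(2*lambda)) = 10*log10(1.05*49^2/(2*0.02953)) = 46.3

46.3 dB


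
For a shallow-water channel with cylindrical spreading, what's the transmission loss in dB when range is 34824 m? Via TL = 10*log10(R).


45.42 dB


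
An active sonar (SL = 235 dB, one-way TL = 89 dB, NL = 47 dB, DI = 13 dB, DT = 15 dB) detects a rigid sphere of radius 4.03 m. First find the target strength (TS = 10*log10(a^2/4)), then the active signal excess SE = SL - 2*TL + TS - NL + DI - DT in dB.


Step 1: TS = 10*log10(4.03^2/4) = 6.09 dB
Step 2: SE = SL - 2*TL + TS - NL + DI - DT = 235 - 2*89 + (6.09) - 47 + 13 - 15 = 14.09

14.09 dB


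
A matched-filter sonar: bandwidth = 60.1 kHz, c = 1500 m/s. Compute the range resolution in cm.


dR = c/(2*BW) = 1500 / (2 * 60.1e3) = 0.0125 m = 1.25 cm

1.25 cm


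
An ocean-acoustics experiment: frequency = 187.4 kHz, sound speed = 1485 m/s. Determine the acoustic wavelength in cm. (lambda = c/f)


lambda = c/f = 1485 / 187400 = 0.0079 m = 0.79 cm

0.79 cm


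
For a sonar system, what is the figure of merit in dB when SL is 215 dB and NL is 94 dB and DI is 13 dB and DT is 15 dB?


FOM = SL - NL + DI - DT = 215 - 94 + 13 - 15 = 119

119 dB


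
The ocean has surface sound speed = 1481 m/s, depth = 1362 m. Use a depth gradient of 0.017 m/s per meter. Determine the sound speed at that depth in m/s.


c = 1481 + 0.017 * 1362 = 1504.154

1504.154 m/s


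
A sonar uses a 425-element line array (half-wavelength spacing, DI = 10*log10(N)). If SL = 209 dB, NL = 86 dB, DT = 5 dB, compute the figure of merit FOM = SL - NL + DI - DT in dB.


Step 1: DI = 10*log10(425) = 26.28 dB
Step 2: FOM = SL - NL + DI - DT = 209 - 86 + 26.28 - 5 = 144.28

144.28 dB


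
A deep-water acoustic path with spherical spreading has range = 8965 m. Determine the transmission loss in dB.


TL = 20*log10(8965) = 79.05

79.05 dB


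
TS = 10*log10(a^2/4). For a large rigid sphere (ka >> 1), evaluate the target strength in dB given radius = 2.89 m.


TS = 10*log10(2.89^2 / 4) = 10*log10(2.088025) = 3.2

3.2 dB


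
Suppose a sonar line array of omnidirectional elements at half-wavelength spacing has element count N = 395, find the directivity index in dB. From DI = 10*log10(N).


25.97 dB


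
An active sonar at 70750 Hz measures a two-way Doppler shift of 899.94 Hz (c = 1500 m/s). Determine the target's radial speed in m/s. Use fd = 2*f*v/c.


9.54 m/s


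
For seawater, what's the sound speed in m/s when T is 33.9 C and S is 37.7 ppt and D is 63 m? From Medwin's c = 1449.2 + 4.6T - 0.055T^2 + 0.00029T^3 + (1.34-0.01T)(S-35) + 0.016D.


c = 1449.2 + 4.6*33.9 - 0.055*33.9^2 + 0.00029*33.9^3 + (1.34 - 0.01*33.9)*(37.7 - 35) + 0.016*63 = 1556.94

1556.94 m/s


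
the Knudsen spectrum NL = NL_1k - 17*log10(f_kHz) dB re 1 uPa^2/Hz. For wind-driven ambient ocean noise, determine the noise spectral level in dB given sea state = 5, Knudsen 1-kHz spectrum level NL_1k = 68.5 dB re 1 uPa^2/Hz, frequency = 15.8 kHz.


NL = NL_1k - 17*log10(f_kHz) = 68.5 - 17*log10(15.8) = 68.5 - (20.38) = 48.12

48.12 dB


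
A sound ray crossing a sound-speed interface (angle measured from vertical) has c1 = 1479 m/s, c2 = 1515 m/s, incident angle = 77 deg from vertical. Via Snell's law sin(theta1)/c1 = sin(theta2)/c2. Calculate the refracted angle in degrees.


86.46 deg


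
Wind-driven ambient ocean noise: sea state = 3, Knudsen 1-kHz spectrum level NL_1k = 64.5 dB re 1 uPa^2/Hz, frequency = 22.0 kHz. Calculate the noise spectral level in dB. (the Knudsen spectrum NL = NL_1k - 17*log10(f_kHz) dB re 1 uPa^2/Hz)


41.68 dB


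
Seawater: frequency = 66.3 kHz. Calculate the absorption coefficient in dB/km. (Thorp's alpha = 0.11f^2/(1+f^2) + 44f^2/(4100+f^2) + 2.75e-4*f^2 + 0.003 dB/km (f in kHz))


f^2 = 4395.69
alpha = 0.11*4395.69/(1+4395.69) + 44*4395.69/(4100+4395.69) + 2.75e-4*4395.69 + 0.003 = 24.087

24.087 dB/km


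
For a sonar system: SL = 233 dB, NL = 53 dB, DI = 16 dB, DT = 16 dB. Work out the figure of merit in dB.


180 dB


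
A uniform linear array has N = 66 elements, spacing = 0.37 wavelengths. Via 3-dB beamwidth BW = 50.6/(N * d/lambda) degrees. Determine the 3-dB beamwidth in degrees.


BW = 50.6 / (66 * 0.37) = 50.6 / 24.42 = 2.07

2.07 deg


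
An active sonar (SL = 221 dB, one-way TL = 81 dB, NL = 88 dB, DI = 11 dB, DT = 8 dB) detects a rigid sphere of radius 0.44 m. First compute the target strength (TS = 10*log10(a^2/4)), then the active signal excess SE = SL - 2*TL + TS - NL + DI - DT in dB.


Step 1: TS = 10*log10(0.44^2/4) = -13.15 dB
Step 2: SE = SL - 2*TL + TS - NL + DI - DT = 221 - 2*81 + (-13.15) - 88 + 11 - 8 = -39.15

-39.15 dB


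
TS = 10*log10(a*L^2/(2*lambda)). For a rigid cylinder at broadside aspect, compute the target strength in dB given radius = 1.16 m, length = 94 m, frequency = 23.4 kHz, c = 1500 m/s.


lambda = 1500/23400 = 0.0641 m
TS = 10*log10(1.16*94^2/(2*0.0641)) = 49.03

49.03 dB


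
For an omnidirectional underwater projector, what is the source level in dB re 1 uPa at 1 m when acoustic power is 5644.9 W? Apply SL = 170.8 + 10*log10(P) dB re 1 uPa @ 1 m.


SL = 170.8 + 10*log10(5644.9) = 170.8 + 37.52 = 208.32

208.32 dB


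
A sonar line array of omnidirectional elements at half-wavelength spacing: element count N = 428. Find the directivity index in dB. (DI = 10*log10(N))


26.31 dB


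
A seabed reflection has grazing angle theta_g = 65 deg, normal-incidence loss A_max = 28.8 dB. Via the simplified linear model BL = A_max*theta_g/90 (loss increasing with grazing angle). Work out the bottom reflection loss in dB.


BL = A_max * theta_g / 90 = 28.8 * 65 / 90 = 20.8

20.8 dB


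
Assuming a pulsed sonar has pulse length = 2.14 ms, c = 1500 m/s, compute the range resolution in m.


dR = c*tau/2 = 1500 * 2.14e-3 / 2 = 1.605

1.605 m


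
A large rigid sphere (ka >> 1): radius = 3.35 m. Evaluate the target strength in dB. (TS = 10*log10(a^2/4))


TS = 10*log10(3.35^2 / 4) = 10*log10(2.805625) = 4.48

4.48 dB


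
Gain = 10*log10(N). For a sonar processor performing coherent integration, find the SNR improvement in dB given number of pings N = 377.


Gain = 10*log10(377) = 25.76

25.76 dB


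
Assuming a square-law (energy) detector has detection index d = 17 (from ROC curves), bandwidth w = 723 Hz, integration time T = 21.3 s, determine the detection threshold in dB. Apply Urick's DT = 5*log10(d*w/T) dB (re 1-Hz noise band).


DT = 5*log10(d*w/T) = 5*log10(17 * 723 / 21.3) = 5*log10(577.04) = 13.81

13.81 dB


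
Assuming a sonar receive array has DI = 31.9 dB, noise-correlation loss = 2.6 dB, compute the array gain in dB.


AG = DI - L_corr = 31.9 - 2.6 = 29.3

29.3 dB


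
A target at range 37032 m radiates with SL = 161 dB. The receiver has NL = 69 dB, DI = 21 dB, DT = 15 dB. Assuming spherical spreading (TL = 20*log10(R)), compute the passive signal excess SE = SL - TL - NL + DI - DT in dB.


Step 1: TL = 20*log10(37032) = 91.37 dB
Step 2: SE = 161 - 91.37 - 69 + 21 - 15 = 6.63

6.63 dB


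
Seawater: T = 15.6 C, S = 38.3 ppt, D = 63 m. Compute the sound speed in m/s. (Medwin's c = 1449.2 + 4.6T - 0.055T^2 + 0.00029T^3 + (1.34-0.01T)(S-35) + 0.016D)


c = 1449.2 + 4.6*15.6 - 0.055*15.6^2 + 0.00029*15.6^3 + (1.34 - 0.01*15.6)*(38.3 - 35) + 0.016*63 = 1513.59

1513.59 m/s


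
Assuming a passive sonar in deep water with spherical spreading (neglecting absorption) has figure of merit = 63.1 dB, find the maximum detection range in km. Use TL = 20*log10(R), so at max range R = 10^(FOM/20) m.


At max range FOM = TL, so 20*log10(R) = 63.1
R = 10^(63.1/20) = 1428.89 m = 1.43 km

1.43 km


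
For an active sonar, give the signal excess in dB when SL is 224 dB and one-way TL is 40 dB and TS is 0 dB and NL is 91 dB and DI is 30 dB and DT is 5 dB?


SE = SL - 2*TL + TS - NL + DI - DT = 224 - 2*40 + (0) - 91 + 30 - 5 = 78

78 dB


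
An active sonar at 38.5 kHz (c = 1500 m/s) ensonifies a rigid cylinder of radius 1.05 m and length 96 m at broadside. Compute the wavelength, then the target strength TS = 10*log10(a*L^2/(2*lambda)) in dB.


Step 1: lambda = c/f = 1500/38500 = 0.03896 m
Step 2: TS = 10*log10(a*L^2/(2*lambda)) = 10*log10(1.05*96^2/(2*0.03896)) = 50.94

50.94 dB


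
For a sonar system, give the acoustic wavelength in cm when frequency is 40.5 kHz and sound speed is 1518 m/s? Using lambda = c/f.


3.75 cm


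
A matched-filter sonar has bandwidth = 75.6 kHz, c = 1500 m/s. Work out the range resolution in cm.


dR = c/(2*BW) = 1500 / (2 * 75.6e3) = 0.0099 m = 0.99 cm

0.99 cm


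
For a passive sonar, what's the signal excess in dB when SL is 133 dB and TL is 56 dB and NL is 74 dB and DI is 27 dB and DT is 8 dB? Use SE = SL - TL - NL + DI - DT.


22 dB


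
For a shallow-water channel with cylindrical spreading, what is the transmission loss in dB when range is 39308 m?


45.94 dB


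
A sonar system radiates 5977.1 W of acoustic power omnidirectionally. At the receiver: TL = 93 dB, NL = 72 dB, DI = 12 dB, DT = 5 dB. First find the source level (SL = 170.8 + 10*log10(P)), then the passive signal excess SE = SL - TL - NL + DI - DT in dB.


Step 1: SL = 170.8 + 10*log10(5977.1) = 208.56 dB
Step 2: SE = SL - TL - NL + DI - DT = 208.56 - 93 - 72 + 12 - 5 = 50.56

50.56 dB


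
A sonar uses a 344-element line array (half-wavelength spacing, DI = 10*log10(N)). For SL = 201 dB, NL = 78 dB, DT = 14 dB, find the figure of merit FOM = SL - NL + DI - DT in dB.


Step 1: DI = 10*log10(344) = 25.37 dB
Step 2: FOM = SL - NL + DI - DT = 201 - 78 + 25.37 - 14 = 134.37

134.37 dB


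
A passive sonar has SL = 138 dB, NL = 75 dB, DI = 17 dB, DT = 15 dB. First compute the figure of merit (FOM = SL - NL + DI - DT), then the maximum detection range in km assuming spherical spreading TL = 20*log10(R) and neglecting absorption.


Step 1: FOM = SL - NL + DI - DT = 138 - 75 + 17 - 15 = 65 dB
Step 2: at max range FOM = TL = 20*log10(R), so R = 10^(65/20) = 1778.28 m = 1.78 km

1.78 km


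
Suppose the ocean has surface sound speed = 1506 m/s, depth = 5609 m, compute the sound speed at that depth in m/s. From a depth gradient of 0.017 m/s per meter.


1601.353 m/s


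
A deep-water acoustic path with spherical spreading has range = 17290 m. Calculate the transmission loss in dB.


84.76 dB


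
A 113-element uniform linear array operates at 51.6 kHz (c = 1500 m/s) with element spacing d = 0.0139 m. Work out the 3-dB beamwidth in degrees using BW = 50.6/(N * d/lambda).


0.94 deg


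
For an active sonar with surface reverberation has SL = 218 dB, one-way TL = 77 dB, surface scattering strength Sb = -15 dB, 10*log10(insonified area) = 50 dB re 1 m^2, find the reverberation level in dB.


RL = SL - 2*TL + Sb + 10*log10(A) = 218 - 2*77 + (-15) + 50 = 99

99 dB


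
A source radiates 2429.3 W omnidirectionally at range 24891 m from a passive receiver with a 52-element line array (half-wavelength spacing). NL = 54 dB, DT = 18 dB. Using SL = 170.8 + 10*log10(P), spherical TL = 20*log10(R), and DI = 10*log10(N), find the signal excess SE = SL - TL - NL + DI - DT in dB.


61.89 dB


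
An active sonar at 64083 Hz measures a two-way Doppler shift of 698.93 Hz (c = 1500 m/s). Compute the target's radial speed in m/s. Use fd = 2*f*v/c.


8.18 m/s


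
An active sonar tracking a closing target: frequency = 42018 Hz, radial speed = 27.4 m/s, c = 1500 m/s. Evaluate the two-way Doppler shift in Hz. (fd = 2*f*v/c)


1535.06 Hz


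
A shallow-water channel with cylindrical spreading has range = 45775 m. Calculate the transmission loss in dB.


TL = 10*log10(45775) = 46.61

46.61 dB


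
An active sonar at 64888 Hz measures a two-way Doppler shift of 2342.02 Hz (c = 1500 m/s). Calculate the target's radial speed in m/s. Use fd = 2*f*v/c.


From fd = 2*f*v/c, v = c*fd/(2*f) = 1500 * 2342.02 / (2*64888) = 27.07

27.07 m/s


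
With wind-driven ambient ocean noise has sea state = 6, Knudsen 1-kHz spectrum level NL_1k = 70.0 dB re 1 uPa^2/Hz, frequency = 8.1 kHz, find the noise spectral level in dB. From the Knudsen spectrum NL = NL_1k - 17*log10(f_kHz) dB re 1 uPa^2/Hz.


NL = NL_1k - 17*log10(f_kHz) = 70.0 - 17*log10(8.1) = 70.0 - (15.44) = 54.56

54.56 dB


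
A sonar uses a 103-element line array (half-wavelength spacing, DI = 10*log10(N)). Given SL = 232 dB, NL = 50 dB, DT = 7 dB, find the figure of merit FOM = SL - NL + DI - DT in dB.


Step 1: DI = 10*log10(103) = 20.13 dB
Step 2: FOM = SL - NL + DI - DT = 232 - 50 + 20.13 - 7 = 195.13

195.13 dB


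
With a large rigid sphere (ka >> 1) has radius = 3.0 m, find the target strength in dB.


TS = 10*log10(3.0^2 / 4) = 10*log10(2.25) = 3.52

3.52 dB


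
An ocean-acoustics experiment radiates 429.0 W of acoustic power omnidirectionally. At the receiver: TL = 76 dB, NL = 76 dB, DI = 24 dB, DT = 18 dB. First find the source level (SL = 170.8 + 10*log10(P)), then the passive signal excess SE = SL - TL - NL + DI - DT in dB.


Step 1: SL = 170.8 + 10*log10(429.0) = 197.12 dB
Step 2: SE = SL - TL - NL + DI - DT = 197.12 - 76 - 76 + 24 - 18 = 51.12

51.12 dB


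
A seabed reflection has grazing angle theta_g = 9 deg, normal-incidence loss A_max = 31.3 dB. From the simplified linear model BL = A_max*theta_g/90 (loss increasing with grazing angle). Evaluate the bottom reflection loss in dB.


BL = A_max * theta_g / 90 = 31.3 * 9 / 90 = 3.13

3.13 dB


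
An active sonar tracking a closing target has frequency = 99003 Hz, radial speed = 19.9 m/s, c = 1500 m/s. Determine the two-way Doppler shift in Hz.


fd = 2*f*v/c = 2 * 99003 * 19.9 / 1500 = 2626.88

2626.88 Hz


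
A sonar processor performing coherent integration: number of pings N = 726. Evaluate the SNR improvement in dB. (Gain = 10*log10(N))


28.61 dB


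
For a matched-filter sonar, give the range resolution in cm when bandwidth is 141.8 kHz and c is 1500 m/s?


dR = c/(2*BW) = 1500 / (2 * 141.8e3) = 0.0053 m = 0.53 cm

0.53 cm


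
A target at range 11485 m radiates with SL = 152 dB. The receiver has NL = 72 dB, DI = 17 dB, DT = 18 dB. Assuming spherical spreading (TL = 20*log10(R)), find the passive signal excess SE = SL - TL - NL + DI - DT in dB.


Step 1: TL = 20*log10(11485) = 81.2 dB
Step 2: SE = 152 - 81.2 - 72 + 17 - 18 = -2.2

-2.2 dB


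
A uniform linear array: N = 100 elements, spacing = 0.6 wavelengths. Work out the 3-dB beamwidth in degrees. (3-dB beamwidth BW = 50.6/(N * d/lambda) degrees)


0.84 deg


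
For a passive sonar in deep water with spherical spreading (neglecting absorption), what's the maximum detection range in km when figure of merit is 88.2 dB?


At max range FOM = TL, so 20*log10(R) = 88.2
R = 10^(88.2/20) = 25703.96 m = 25.7 km

25.7 km


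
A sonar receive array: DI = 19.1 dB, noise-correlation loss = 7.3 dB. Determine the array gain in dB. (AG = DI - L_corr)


AG = DI - L_corr = 19.1 - 7.3 = 11.8

11.8 dB


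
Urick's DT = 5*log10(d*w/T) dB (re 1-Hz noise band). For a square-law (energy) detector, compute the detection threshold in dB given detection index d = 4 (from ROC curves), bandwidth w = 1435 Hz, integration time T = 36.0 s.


DT = 5*log10(d*w/T) = 5*log10(4 * 1435 / 36.0) = 5*log10(159.44) = 11.01

11.01 dB


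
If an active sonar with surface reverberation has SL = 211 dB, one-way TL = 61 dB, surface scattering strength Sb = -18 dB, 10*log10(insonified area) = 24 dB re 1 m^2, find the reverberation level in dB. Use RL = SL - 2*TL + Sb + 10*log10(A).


RL = SL - 2*TL + Sb + 10*log10(A) = 211 - 2*61 + (-18) + 24 = 95

95 dB


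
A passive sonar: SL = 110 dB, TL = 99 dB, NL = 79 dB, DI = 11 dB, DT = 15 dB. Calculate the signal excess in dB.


-72 dB


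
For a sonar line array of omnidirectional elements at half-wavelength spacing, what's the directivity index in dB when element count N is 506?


27.04 dB


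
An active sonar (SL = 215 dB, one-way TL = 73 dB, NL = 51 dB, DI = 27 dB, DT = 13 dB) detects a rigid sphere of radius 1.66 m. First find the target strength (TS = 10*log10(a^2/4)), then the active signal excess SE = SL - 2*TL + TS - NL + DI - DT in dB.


Step 1: TS = 10*log10(1.66^2/4) = -1.62 dB
Step 2: SE = SL - 2*TL + TS - NL + DI - DT = 215 - 2*73 + (-1.62) - 51 + 27 - 13 = 30.38

30.38 dB


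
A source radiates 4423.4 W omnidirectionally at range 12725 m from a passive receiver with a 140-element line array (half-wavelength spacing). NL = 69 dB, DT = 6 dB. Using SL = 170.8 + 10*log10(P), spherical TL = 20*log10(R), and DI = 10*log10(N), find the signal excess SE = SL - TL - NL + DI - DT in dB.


71.63 dB


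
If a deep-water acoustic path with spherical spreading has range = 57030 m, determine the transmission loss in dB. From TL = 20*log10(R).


TL = 20*log10(57030) = 95.12

95.12 dB


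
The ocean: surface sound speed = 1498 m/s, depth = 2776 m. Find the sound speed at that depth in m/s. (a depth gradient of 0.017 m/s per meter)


c = 1498 + 0.017 * 2776 = 1545.192

1545.192 m/s


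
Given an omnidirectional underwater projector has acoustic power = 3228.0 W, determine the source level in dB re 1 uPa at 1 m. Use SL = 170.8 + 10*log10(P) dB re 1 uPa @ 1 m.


205.89 dB


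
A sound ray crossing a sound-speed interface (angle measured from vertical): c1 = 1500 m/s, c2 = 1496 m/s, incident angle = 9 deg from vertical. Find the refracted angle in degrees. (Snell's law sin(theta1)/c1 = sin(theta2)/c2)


sin(theta2) = (c2/c1)*sin(theta1) = (1496/1500)*sin(9 deg) = 0.15602
theta2 = arcsin(0.15602) = 8.98

8.98 deg


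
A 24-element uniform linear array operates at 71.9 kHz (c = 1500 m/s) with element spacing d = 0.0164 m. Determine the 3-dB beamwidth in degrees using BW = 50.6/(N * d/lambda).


Step 1: lambda = 1500/71900 = 0.02086 m
Step 2: d/lambda = 0.0164/0.02086 = 0.7862
Step 3: BW = 50.6/(N * d/lambda) = 50.6/(24 * 0.7862) = 2.68

2.68 deg


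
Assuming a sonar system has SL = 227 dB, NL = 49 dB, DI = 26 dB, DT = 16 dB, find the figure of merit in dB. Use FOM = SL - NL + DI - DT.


FOM = SL - NL + DI - DT = 227 - 49 + 26 - 16 = 188

188 dB


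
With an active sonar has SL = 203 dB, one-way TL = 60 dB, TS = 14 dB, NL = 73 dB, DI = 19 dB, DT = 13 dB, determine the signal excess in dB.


SE = SL - 2*TL + TS - NL + DI - DT = 203 - 2*60 + (14) - 73 + 19 - 13 = 30

30 dB


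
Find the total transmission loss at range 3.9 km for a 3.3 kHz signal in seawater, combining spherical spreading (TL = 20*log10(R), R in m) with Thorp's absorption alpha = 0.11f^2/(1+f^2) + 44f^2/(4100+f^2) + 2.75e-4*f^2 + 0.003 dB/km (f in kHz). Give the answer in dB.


72.69 dB


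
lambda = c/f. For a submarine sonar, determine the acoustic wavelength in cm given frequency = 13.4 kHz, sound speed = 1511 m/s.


lambda = c/f = 1511 / 13400 = 0.1128 m = 11.28 cm

11.28 cm
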